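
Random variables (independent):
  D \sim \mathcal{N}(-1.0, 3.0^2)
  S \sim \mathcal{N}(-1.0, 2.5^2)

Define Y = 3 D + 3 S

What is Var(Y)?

For independent RVs: Var(aX + bY) = a²Var(X) + b²Var(Y)
Var(D) = 9
Var(S) = 6.25
Var(Y) = 3²*9 + 3²*6.25
= 9*9 + 9*6.25 = 137.25

137.25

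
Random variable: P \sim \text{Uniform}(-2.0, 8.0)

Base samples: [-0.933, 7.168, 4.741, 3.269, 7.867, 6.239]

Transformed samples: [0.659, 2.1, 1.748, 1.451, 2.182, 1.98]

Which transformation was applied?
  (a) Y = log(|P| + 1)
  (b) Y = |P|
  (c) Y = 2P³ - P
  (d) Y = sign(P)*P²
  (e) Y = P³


Checking option (a) Y = log(|P| + 1):
  P = -0.933 -> Y = 0.659 ✓
  P = 7.168 -> Y = 2.1 ✓
  P = 4.741 -> Y = 1.748 ✓
All samples match this transformation.

(a) log(|P| + 1)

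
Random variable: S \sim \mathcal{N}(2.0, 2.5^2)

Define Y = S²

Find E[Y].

E[S²] = Var(S) + (E[S])² = 6.25 + 4 = 10.25

10.25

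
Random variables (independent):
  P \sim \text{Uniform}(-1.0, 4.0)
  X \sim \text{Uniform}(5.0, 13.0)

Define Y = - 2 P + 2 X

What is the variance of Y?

For independent RVs: Var(aX + bY) = a²Var(X) + b²Var(Y)
Var(P) = 2.0833333
Var(X) = 5.3333333
Var(Y) = (-2)²*2.0833333 + 2²*5.3333333
= 4*2.0833333 + 4*5.3333333 = 29.666667

29.666667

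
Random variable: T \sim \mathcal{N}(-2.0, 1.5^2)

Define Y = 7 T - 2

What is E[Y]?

For Y = 7T - 2:
E[Y] = 7 * E[T] - 2
E[T] = -2.0 = -2
E[Y] = 7 * (-2) - 2 = -16

-16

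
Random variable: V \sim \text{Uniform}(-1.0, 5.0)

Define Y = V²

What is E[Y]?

Using E[X²] = Var(X) + (E[X])²:
E[V] = 2
Var(V) = (5 + 1)^2/12 = 3
E[V²] = 3 + 2² = 3 + 4 = 7

7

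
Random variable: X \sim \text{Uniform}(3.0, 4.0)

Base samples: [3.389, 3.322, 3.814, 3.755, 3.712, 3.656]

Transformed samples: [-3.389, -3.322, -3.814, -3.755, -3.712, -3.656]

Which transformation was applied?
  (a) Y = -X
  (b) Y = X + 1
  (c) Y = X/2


Checking option (a) Y = -X:
  X = 3.389 -> Y = -3.389 ✓
  X = 3.322 -> Y = -3.322 ✓
  X = 3.814 -> Y = -3.814 ✓
All samples match this transformation.

(a) -X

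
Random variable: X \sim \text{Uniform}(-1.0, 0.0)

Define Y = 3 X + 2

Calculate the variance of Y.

For Y = aX + b: Var(Y) = a² * Var(X)
Var(X) = (0 + 1)^2/12 = 0.083333333
Var(Y) = 3² * 0.083333333 = 9 * 0.083333333 = 0.75

0.75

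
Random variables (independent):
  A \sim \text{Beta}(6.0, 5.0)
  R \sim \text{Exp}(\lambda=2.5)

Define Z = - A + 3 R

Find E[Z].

E[Z] = -1*E[A] + 3*E[R]
E[A] = 0.54545455
E[R] = 0.4
E[Z] = -1*0.54545455 + 3*0.4 = 0.65454545

0.65454545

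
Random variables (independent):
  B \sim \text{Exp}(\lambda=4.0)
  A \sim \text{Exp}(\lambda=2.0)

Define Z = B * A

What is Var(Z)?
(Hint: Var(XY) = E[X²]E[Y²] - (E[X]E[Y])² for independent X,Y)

Var(XY) = E[X²]E[Y²] - (E[X]E[Y])²
E[B] = 0.25, Var(B) = 0.0625
E[A] = 0.5, Var(A) = 0.25
E[B²] = 0.0625 + 0.25² = 0.125
E[A²] = 0.25 + 0.5² = 0.5
Var(Z) = 0.125*0.5 - (0.25*0.5)²
= 0.0625 - 0.015625 = 0.046875

0.046875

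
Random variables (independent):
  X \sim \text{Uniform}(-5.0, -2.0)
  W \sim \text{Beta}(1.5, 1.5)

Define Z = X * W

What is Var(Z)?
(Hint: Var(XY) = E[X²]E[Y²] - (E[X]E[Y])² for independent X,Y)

Var(XY) = E[X²]E[Y²] - (E[X]E[Y])²
E[X] = -3.5, Var(X) = 0.75
E[W] = 0.5, Var(W) = 0.0625
E[X²] = 0.75 + (-3.5)² = 13
E[W²] = 0.0625 + 0.5² = 0.3125
Var(Z) = 13*0.3125 - (-3.5*0.5)²
= 4.0625 - 3.0625 = 1

1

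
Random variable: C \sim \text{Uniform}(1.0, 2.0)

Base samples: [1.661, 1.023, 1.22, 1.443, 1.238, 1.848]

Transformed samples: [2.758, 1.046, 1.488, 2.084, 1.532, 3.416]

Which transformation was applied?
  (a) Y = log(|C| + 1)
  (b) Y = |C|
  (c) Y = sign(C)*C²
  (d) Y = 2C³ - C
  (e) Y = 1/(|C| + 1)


Checking option (c) Y = sign(C)*C²:
  C = 1.661 -> Y = 2.758 ✓
  C = 1.023 -> Y = 1.046 ✓
  C = 1.22 -> Y = 1.488 ✓
All samples match this transformation.

(c) sign(C)*C²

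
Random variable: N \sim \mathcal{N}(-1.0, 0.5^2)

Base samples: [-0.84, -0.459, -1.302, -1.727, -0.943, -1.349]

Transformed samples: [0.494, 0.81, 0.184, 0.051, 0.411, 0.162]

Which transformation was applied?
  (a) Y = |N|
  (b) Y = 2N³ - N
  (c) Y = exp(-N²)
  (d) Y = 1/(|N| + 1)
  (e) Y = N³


Checking option (c) Y = exp(-N²):
  N = -0.84 -> Y = 0.494 ✓
  N = -0.459 -> Y = 0.81 ✓
  N = -1.302 -> Y = 0.184 ✓
All samples match this transformation.

(c) exp(-N²)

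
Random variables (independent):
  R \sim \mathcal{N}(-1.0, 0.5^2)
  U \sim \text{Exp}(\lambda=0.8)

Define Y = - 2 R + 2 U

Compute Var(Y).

For independent RVs: Var(aX + bY) = a²Var(X) + b²Var(Y)
Var(R) = 0.25
Var(U) = 1.5625
Var(Y) = (-2)²*0.25 + 2²*1.5625
= 4*0.25 + 4*1.5625 = 7.25

7.25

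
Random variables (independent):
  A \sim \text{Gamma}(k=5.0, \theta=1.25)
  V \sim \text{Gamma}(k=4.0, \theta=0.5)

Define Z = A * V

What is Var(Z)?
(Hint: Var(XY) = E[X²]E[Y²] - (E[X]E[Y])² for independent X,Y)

Var(XY) = E[X²]E[Y²] - (E[X]E[Y])²
E[A] = 6.25, Var(A) = 7.8125
E[V] = 2, Var(V) = 1
E[A²] = 7.8125 + 6.25² = 46.875
E[V²] = 1 + 2² = 5
Var(Z) = 46.875*5 - (6.25*2)²
= 234.375 - 156.25 = 78.125

78.125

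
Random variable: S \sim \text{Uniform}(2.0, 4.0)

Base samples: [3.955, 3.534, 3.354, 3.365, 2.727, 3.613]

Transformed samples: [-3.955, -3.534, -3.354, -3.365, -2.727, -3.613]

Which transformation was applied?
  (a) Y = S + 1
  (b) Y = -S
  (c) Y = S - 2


Checking option (b) Y = -S:
  S = 3.955 -> Y = -3.955 ✓
  S = 3.534 -> Y = -3.534 ✓
  S = 3.354 -> Y = -3.354 ✓
All samples match this transformation.

(b) -S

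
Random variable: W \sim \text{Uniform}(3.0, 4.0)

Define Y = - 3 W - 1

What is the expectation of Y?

For Y = -3W - 1:
E[Y] = -3 * E[W] - 1
E[W] = (3 + 4)/2 = 3.5
E[Y] = -3 * 3.5 - 1 = -11.5

-11.5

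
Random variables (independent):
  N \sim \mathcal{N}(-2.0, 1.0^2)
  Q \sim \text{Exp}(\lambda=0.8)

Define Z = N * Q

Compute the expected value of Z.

For independent RVs: E[XY] = E[X]*E[Y]
E[N] = -2
E[Q] = 1.25
E[Z] = -2 * 1.25 = -2.5

-2.5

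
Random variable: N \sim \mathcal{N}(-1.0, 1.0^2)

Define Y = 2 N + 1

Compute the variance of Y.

For Y = aN + b: Var(Y) = a² * Var(N)
Var(N) = 1.0^2 = 1
Var(Y) = 2² * 1 = 4 * 1 = 4

4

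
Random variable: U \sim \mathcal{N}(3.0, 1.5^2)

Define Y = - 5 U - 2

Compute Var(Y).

For Y = aU + b: Var(Y) = a² * Var(U)
Var(U) = 1.5^2 = 2.25
Var(Y) = (-5)² * 2.25 = 25 * 2.25 = 56.25

56.25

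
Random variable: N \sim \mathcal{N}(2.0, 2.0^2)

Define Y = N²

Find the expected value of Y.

E[N²] = Var(N) + (E[N])² = 4 + 4 = 8

8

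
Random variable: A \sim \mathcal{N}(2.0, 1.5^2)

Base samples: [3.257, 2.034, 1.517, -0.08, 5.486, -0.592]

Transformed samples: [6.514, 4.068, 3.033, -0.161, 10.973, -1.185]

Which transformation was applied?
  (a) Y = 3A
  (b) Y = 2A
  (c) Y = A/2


Checking option (b) Y = 2A:
  A = 3.257 -> Y = 6.514 ✓
  A = 2.034 -> Y = 4.068 ✓
  A = 1.517 -> Y = 3.033 ✓
All samples match this transformation.

(b) 2A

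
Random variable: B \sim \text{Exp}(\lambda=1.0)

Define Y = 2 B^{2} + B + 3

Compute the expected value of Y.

E[Y] = 2*E[B²] + 1*E[B] + 3
E[B] = 1
E[B²] = Var(B) + (E[B])² = 1 + 1 = 2
E[Y] = 2*2 + 1*1 + 3 = 8

8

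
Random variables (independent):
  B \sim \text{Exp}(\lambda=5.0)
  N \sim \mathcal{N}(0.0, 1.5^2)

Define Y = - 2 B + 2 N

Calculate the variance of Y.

For independent RVs: Var(aX + bY) = a²Var(X) + b²Var(Y)
Var(B) = 0.04
Var(N) = 2.25
Var(Y) = (-2)²*0.04 + 2²*2.25
= 4*0.04 + 4*2.25 = 9.16

9.16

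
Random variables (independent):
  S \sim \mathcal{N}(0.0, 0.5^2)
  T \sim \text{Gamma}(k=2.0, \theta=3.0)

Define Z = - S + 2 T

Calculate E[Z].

E[Z] = -1*E[S] + 2*E[T]
E[S] = 0
E[T] = 6
E[Z] = -1*0 + 2*6 = 12

12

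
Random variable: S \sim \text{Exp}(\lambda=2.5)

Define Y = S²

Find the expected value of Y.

E[S²] = Var(S) + (E[S])² = 0.16 + 0.16 = 0.32

0.32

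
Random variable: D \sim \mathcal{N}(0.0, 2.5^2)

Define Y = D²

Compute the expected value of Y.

Using E[X²] = Var(X) + (E[X])²:
E[D] = 0
Var(D) = 2.5^2 = 6.25
E[D²] = 6.25 + 0² = 6.25 + 0 = 6.25

6.25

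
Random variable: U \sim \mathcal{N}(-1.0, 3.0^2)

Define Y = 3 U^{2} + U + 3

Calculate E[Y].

E[Y] = 3*E[U²] + 1*E[U] + 3
E[U] = -1
E[U²] = Var(U) + (E[U])² = 9 + 1 = 10
E[Y] = 3*10 + 1*(-1) + 3 = 32

32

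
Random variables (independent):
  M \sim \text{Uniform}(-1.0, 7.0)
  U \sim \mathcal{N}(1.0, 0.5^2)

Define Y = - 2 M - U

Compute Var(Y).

For independent RVs: Var(aX + bY) = a²Var(X) + b²Var(Y)
Var(M) = 5.3333333
Var(U) = 0.25
Var(Y) = (-2)²*5.3333333 + (-1)²*0.25
= 4*5.3333333 + 1*0.25 = 21.583333

21.583333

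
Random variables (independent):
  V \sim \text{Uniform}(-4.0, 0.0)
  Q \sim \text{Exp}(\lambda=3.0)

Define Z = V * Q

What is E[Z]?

For independent RVs: E[XY] = E[X]*E[Y]
E[V] = -2
E[Q] = 0.33333333
E[Z] = -2 * 0.33333333 = -0.66666667

-0.66666667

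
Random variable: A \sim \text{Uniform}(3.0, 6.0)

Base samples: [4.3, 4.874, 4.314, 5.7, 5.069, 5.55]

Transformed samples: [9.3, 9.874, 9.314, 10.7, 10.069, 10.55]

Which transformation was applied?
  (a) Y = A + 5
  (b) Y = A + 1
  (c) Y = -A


Checking option (a) Y = A + 5:
  A = 4.3 -> Y = 9.3 ✓
  A = 4.874 -> Y = 9.874 ✓
  A = 4.314 -> Y = 9.314 ✓
All samples match this transformation.

(a) A + 5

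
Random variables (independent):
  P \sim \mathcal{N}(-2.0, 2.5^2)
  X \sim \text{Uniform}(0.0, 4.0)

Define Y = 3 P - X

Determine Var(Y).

For independent RVs: Var(aX + bY) = a²Var(X) + b²Var(Y)
Var(P) = 6.25
Var(X) = 1.3333333
Var(Y) = 3²*6.25 + (-1)²*1.3333333
= 9*6.25 + 1*1.3333333 = 57.583333

57.583333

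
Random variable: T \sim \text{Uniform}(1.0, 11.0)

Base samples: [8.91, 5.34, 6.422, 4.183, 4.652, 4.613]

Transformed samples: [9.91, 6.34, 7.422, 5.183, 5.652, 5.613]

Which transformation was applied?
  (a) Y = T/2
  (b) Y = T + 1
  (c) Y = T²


Checking option (b) Y = T + 1:
  T = 8.91 -> Y = 9.91 ✓
  T = 5.34 -> Y = 6.34 ✓
  T = 6.422 -> Y = 7.422 ✓
All samples match this transformation.

(b) T + 1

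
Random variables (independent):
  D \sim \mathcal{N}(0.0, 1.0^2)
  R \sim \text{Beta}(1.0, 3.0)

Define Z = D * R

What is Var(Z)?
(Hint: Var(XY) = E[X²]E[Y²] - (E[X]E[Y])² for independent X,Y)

Var(XY) = E[X²]E[Y²] - (E[X]E[Y])²
E[D] = 0, Var(D) = 1
E[R] = 0.25, Var(R) = 0.0375
E[D²] = 1 + 0² = 1
E[R²] = 0.0375 + 0.25² = 0.1
Var(Z) = 1*0.1 - (0*0.25)²
= 0.1 - 0 = 0.1

0.1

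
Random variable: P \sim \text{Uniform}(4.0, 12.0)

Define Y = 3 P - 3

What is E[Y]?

For Y = 3P - 3:
E[Y] = 3 * E[P] - 3
E[P] = (4 + 12)/2 = 8
E[Y] = 3 * 8 - 3 = 21

21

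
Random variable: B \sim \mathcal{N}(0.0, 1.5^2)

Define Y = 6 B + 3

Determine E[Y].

For Y = 6B + 3:
E[Y] = 6 * E[B] + 3
E[B] = 0.0 = 0
E[Y] = 6 * 0 + 3 = 3

3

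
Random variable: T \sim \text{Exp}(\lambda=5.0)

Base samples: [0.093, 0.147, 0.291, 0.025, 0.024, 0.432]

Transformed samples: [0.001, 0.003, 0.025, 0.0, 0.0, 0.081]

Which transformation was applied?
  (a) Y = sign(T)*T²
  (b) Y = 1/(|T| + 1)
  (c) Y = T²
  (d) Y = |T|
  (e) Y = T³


Checking option (e) Y = T³:
  T = 0.093 -> Y = 0.001 ✓
  T = 0.147 -> Y = 0.003 ✓
  T = 0.291 -> Y = 0.025 ✓
All samples match this transformation.

(e) T³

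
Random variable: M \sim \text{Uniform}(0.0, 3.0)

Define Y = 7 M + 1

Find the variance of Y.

For Y = aM + b: Var(Y) = a² * Var(M)
Var(M) = (3 - 0)^2/12 = 0.75
Var(Y) = 7² * 0.75 = 49 * 0.75 = 36.75

36.75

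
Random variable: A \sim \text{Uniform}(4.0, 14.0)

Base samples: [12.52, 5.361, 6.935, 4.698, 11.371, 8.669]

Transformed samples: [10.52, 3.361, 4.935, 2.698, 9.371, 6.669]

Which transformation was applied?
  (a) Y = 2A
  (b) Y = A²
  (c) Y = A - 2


Checking option (c) Y = A - 2:
  A = 12.52 -> Y = 10.52 ✓
  A = 5.361 -> Y = 3.361 ✓
  A = 6.935 -> Y = 4.935 ✓
All samples match this transformation.

(c) A - 2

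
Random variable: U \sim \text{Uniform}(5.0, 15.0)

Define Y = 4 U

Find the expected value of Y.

For Y = 4U:
E[Y] = 4 * E[U]
E[U] = (5 + 15)/2 = 10
E[Y] = 4 * 10 = 40

40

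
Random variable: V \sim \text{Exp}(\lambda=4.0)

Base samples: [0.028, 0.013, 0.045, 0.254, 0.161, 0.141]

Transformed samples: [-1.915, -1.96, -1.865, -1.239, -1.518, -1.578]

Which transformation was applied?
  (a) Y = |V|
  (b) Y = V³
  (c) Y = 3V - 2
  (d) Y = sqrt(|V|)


Checking option (c) Y = 3V - 2:
  V = 0.028 -> Y = -1.915 ✓
  V = 0.013 -> Y = -1.96 ✓
  V = 0.045 -> Y = -1.865 ✓
All samples match this transformation.

(c) 3V - 2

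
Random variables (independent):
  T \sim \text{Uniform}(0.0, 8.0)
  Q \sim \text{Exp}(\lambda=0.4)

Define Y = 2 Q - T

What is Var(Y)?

For independent RVs: Var(aX + bY) = a²Var(X) + b²Var(Y)
Var(T) = 5.3333333
Var(Q) = 6.25
Var(Y) = (-1)²*5.3333333 + 2²*6.25
= 1*5.3333333 + 4*6.25 = 30.333333

30.333333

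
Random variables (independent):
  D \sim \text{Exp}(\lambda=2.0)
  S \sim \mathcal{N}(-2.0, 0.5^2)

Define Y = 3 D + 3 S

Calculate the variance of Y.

For independent RVs: Var(aX + bY) = a²Var(X) + b²Var(Y)
Var(D) = 0.25
Var(S) = 0.25
Var(Y) = 3²*0.25 + 3²*0.25
= 9*0.25 + 9*0.25 = 4.5

4.5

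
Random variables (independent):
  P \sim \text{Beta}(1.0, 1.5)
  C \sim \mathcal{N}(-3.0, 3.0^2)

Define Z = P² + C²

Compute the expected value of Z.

E[Z] = E[P²] + E[C²]
E[P²] = Var(P) + E[P]² = 0.068571429 + 0.16 = 0.22857143
E[C²] = Var(C) + E[C]² = 9 + 9 = 18
E[Z] = 0.22857143 + 18 = 18.228571

18.228571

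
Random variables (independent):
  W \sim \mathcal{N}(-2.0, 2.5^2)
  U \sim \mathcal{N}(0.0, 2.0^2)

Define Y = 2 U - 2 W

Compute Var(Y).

For independent RVs: Var(aX + bY) = a²Var(X) + b²Var(Y)
Var(W) = 6.25
Var(U) = 4
Var(Y) = (-2)²*6.25 + 2²*4
= 4*6.25 + 4*4 = 41

41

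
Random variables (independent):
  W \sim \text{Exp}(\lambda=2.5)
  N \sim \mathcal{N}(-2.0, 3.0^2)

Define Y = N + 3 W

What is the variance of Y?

For independent RVs: Var(aX + bY) = a²Var(X) + b²Var(Y)
Var(W) = 0.16
Var(N) = 9
Var(Y) = 3²*0.16 + 1²*9
= 9*0.16 + 1*9 = 10.44

10.44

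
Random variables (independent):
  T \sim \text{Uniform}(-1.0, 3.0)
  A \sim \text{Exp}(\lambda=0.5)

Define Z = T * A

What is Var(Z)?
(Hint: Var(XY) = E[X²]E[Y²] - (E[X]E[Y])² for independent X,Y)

Var(XY) = E[X²]E[Y²] - (E[X]E[Y])²
E[T] = 1, Var(T) = 1.3333333
E[A] = 2, Var(A) = 4
E[T²] = 1.3333333 + 1² = 2.3333333
E[A²] = 4 + 2² = 8
Var(Z) = 2.3333333*8 - (1*2)²
= 18.666667 - 4 = 14.666667

14.666667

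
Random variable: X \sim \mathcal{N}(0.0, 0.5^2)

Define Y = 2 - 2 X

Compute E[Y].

For Y = -2X + 2:
E[Y] = -2 * E[X] + 2
E[X] = 0.0 = 0
E[Y] = -2 * 0 + 2 = 2

2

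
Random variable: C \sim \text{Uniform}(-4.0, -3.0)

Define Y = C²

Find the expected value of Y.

E[C²] = Var(C) + (E[C])² = 0.083333333 + 12.25 = 12.333333

12.333333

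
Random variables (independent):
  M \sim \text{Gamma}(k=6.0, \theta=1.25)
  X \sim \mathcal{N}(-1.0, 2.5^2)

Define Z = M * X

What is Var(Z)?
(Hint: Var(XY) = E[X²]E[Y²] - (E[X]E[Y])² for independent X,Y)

Var(XY) = E[X²]E[Y²] - (E[X]E[Y])²
E[M] = 7.5, Var(M) = 9.375
E[X] = -1, Var(X) = 6.25
E[M²] = 9.375 + 7.5² = 65.625
E[X²] = 6.25 + (-1)² = 7.25
Var(Z) = 65.625*7.25 - (7.5*(-1))²
= 475.78125 - 56.25 = 419.53125

419.53125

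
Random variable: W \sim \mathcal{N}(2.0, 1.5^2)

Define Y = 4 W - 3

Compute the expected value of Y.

For Y = 4W - 3:
E[Y] = 4 * E[W] - 3
E[W] = 2.0 = 2
E[Y] = 4 * 2 - 3 = 5

5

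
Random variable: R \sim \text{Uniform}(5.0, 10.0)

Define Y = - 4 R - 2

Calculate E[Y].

For Y = -4R - 2:
E[Y] = -4 * E[R] - 2
E[R] = (5 + 10)/2 = 7.5
E[Y] = -4 * 7.5 - 2 = -32

-32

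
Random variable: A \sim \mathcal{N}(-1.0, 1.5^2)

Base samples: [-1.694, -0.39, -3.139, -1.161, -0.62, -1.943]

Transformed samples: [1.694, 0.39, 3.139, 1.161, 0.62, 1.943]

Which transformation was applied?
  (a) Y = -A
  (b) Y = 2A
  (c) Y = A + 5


Checking option (a) Y = -A:
  A = -1.694 -> Y = 1.694 ✓
  A = -0.39 -> Y = 0.39 ✓
  A = -3.139 -> Y = 3.139 ✓
All samples match this transformation.

(a) -A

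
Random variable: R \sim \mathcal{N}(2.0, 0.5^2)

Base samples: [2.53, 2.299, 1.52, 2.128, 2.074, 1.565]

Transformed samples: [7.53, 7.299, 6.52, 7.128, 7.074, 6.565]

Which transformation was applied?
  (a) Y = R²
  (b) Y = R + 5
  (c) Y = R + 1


Checking option (b) Y = R + 5:
  R = 2.53 -> Y = 7.53 ✓
  R = 2.299 -> Y = 7.299 ✓
  R = 1.52 -> Y = 6.52 ✓
All samples match this transformation.

(b) R + 5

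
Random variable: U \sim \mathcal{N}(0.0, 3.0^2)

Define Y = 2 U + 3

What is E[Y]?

For Y = 2U + 3:
E[Y] = 2 * E[U] + 3
E[U] = 0.0 = 0
E[Y] = 2 * 0 + 3 = 3

3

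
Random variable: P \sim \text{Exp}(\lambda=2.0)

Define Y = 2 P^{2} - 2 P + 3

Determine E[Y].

E[Y] = 2*E[P²] - 2*E[P] + 3
E[P] = 0.5
E[P²] = Var(P) + (E[P])² = 0.25 + 0.25 = 0.5
E[Y] = 2*0.5 - 2*0.5 + 3 = 3

3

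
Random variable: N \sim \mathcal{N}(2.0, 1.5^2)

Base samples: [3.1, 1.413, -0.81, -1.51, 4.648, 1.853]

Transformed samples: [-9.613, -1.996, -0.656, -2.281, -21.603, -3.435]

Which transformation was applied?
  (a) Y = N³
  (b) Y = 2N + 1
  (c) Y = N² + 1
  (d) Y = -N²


Checking option (d) Y = -N²:
  N = 3.1 -> Y = -9.613 ✓
  N = 1.413 -> Y = -1.996 ✓
  N = -0.81 -> Y = -0.656 ✓
All samples match this transformation.

(d) -N²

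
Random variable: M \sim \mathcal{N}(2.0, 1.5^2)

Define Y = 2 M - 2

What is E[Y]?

For Y = 2M - 2:
E[Y] = 2 * E[M] - 2
E[M] = 2.0 = 2
E[Y] = 2 * 2 - 2 = 2

2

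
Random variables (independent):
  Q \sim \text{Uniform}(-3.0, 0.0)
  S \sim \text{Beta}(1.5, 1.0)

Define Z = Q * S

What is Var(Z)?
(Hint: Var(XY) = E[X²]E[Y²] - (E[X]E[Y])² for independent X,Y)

Var(XY) = E[X²]E[Y²] - (E[X]E[Y])²
E[Q] = -1.5, Var(Q) = 0.75
E[S] = 0.6, Var(S) = 0.068571429
E[Q²] = 0.75 + (-1.5)² = 3
E[S²] = 0.068571429 + 0.6² = 0.42857143
Var(Z) = 3*0.42857143 - (-1.5*0.6)²
= 1.2857143 - 0.81 = 0.47571429

0.47571429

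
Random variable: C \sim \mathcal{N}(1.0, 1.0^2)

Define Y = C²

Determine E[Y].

Using E[X²] = Var(X) + (E[X])²:
E[C] = 1
Var(C) = 1.0^2 = 1
E[C²] = 1 + 1² = 1 + 1 = 2

2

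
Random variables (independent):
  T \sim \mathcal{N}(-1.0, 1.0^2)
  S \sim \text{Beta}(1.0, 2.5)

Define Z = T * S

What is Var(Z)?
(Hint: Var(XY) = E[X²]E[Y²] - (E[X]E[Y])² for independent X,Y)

Var(XY) = E[X²]E[Y²] - (E[X]E[Y])²
E[T] = -1, Var(T) = 1
E[S] = 0.28571429, Var(S) = 0.045351474
E[T²] = 1 + (-1)² = 2
E[S²] = 0.045351474 + 0.28571429² = 0.12698413
Var(Z) = 2*0.12698413 - (-1*0.28571429)²
= 0.25396825 - 0.081632653 = 0.1723356

0.1723356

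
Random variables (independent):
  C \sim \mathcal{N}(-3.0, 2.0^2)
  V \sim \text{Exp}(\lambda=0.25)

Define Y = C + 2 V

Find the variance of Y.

For independent RVs: Var(aX + bY) = a²Var(X) + b²Var(Y)
Var(C) = 4
Var(V) = 16
Var(Y) = 1²*4 + 2²*16
= 1*4 + 4*16 = 68

68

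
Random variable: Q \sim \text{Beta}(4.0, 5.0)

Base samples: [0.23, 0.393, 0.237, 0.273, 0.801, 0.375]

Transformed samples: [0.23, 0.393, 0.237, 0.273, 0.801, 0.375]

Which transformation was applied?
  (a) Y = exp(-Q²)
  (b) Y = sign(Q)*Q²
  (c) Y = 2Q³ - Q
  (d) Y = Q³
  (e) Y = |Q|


Checking option (e) Y = |Q|:
  Q = 0.23 -> Y = 0.23 ✓
  Q = 0.393 -> Y = 0.393 ✓
  Q = 0.237 -> Y = 0.237 ✓
All samples match this transformation.

(e) |Q|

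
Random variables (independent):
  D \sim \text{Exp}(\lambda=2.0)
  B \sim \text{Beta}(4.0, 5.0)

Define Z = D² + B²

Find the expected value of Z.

E[Z] = E[D²] + E[B²]
E[D²] = Var(D) + E[D]² = 0.25 + 0.25 = 0.5
E[B²] = Var(B) + E[B]² = 0.024691358 + 0.19753086 = 0.22222222
E[Z] = 0.5 + 0.22222222 = 0.72222222

0.72222222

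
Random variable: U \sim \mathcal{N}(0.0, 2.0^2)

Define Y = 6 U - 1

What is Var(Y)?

For Y = aU + b: Var(Y) = a² * Var(U)
Var(U) = 2.0^2 = 4
Var(Y) = 6² * 4 = 36 * 4 = 144

144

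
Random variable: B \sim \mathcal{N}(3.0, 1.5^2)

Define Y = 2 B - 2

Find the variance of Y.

For Y = aB + b: Var(Y) = a² * Var(B)
Var(B) = 1.5^2 = 2.25
Var(Y) = 2² * 2.25 = 4 * 2.25 = 9

9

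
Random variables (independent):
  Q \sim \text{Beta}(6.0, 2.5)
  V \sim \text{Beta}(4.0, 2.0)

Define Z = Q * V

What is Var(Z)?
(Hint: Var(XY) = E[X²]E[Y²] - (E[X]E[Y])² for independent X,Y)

Var(XY) = E[X²]E[Y²] - (E[X]E[Y])²
E[Q] = 0.70588235, Var(Q) = 0.021853943
E[V] = 0.66666667, Var(V) = 0.031746032
E[Q²] = 0.021853943 + 0.70588235² = 0.52012384
E[V²] = 0.031746032 + 0.66666667² = 0.47619048
Var(Z) = 0.52012384*0.47619048 - (0.70588235*0.66666667)²
= 0.24767802 - 0.22145329 = 0.026224731

0.026224731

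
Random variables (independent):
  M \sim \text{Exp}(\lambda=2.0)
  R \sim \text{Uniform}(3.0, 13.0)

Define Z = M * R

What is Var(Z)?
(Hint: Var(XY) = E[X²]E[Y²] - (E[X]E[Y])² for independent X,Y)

Var(XY) = E[X²]E[Y²] - (E[X]E[Y])²
E[M] = 0.5, Var(M) = 0.25
E[R] = 8, Var(R) = 8.3333333
E[M²] = 0.25 + 0.5² = 0.5
E[R²] = 8.3333333 + 8² = 72.333333
Var(Z) = 0.5*72.333333 - (0.5*8)²
= 36.166667 - 16 = 20.166667

20.166667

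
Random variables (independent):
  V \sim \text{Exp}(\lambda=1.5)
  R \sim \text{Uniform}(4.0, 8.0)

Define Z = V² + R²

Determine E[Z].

E[Z] = E[V²] + E[R²]
E[V²] = Var(V) + E[V]² = 0.44444444 + 0.44444444 = 0.88888889
E[R²] = Var(R) + E[R]² = 1.3333333 + 36 = 37.333333
E[Z] = 0.88888889 + 37.333333 = 38.222222

38.222222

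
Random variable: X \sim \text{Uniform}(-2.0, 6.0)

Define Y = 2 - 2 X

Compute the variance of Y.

For Y = aX + b: Var(Y) = a² * Var(X)
Var(X) = (6 + 2)^2/12 = 5.3333333
Var(Y) = (-2)² * 5.3333333 = 4 * 5.3333333 = 21.333333

21.333333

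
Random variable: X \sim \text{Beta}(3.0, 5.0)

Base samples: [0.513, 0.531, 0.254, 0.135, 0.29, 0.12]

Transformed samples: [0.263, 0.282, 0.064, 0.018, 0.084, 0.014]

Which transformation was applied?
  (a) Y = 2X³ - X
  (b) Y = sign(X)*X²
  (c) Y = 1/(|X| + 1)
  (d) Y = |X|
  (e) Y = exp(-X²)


Checking option (b) Y = sign(X)*X²:
  X = 0.513 -> Y = 0.263 ✓
  X = 0.531 -> Y = 0.282 ✓
  X = 0.254 -> Y = 0.064 ✓
All samples match this transformation.

(b) sign(X)*X²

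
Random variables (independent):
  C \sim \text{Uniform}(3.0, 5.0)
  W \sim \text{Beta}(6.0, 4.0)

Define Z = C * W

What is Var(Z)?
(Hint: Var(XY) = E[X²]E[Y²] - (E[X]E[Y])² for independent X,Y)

Var(XY) = E[X²]E[Y²] - (E[X]E[Y])²
E[C] = 4, Var(C) = 0.33333333
E[W] = 0.6, Var(W) = 0.021818182
E[C²] = 0.33333333 + 4² = 16.333333
E[W²] = 0.021818182 + 0.6² = 0.38181818
Var(Z) = 16.333333*0.38181818 - (4*0.6)²
= 6.2363636 - 5.76 = 0.47636364

0.47636364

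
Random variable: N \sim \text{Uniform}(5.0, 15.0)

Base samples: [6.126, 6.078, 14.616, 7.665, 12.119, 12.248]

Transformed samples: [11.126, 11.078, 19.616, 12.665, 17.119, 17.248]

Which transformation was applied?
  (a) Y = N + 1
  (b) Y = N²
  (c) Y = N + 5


Checking option (c) Y = N + 5:
  N = 6.126 -> Y = 11.126 ✓
  N = 6.078 -> Y = 11.078 ✓
  N = 14.616 -> Y = 19.616 ✓
All samples match this transformation.

(c) N + 5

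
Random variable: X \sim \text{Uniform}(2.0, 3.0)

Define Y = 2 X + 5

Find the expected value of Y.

For Y = 2X + 5:
E[Y] = 2 * E[X] + 5
E[X] = (2 + 3)/2 = 2.5
E[Y] = 2 * 2.5 + 5 = 10

10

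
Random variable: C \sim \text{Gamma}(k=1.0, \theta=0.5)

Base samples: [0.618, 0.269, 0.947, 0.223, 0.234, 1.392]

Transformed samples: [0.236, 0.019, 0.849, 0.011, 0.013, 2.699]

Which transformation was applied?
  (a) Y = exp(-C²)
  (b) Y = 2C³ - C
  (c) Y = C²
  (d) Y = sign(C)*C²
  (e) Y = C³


Checking option (e) Y = C³:
  C = 0.618 -> Y = 0.236 ✓
  C = 0.269 -> Y = 0.019 ✓
  C = 0.947 -> Y = 0.849 ✓
All samples match this transformation.

(e) C³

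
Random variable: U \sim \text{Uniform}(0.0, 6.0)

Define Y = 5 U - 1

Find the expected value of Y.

For Y = 5U - 1:
E[Y] = 5 * E[U] - 1
E[U] = (0 + 6)/2 = 3
E[Y] = 5 * 3 - 1 = 14

14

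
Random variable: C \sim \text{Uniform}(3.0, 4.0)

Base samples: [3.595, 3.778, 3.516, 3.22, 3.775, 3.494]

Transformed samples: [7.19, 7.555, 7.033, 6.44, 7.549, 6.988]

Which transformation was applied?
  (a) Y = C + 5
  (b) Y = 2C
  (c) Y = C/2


Checking option (b) Y = 2C:
  C = 3.595 -> Y = 7.19 ✓
  C = 3.778 -> Y = 7.555 ✓
  C = 3.516 -> Y = 7.033 ✓
All samples match this transformation.

(b) 2C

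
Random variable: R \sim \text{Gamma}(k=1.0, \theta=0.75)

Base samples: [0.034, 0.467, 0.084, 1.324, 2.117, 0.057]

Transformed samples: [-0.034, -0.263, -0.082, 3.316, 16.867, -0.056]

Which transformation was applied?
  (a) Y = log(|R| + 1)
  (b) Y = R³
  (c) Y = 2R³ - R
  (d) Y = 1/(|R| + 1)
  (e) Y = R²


Checking option (c) Y = 2R³ - R:
  R = 0.034 -> Y = -0.034 ✓
  R = 0.467 -> Y = -0.263 ✓
  R = 0.084 -> Y = -0.082 ✓
All samples match this transformation.

(c) 2R³ - R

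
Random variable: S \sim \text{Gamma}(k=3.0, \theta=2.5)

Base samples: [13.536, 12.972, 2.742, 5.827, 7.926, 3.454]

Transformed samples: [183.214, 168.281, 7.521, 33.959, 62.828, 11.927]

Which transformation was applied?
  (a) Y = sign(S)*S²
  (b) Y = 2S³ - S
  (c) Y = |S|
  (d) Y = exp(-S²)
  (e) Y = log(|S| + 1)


Checking option (a) Y = sign(S)*S²:
  S = 13.536 -> Y = 183.214 ✓
  S = 12.972 -> Y = 168.281 ✓
  S = 2.742 -> Y = 7.521 ✓
All samples match this transformation.

(a) sign(S)*S²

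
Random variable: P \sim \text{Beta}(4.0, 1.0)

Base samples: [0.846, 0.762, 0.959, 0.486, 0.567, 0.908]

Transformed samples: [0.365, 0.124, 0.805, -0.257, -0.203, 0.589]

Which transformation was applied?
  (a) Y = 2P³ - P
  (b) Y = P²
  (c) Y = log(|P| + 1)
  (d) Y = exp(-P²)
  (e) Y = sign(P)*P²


Checking option (a) Y = 2P³ - P:
  P = 0.846 -> Y = 0.365 ✓
  P = 0.762 -> Y = 0.124 ✓
  P = 0.959 -> Y = 0.805 ✓
All samples match this transformation.

(a) 2P³ - P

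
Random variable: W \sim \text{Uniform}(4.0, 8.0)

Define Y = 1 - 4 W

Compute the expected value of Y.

For Y = -4W + 1:
E[Y] = -4 * E[W] + 1
E[W] = (4 + 8)/2 = 6
E[Y] = -4 * 6 + 1 = -23

-23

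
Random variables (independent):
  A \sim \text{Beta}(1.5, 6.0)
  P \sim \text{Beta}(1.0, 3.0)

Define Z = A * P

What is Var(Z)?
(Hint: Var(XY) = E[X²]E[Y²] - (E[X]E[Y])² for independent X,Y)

Var(XY) = E[X²]E[Y²] - (E[X]E[Y])²
E[A] = 0.2, Var(A) = 0.018823529
E[P] = 0.25, Var(P) = 0.0375
E[A²] = 0.018823529 + 0.2² = 0.058823529
E[P²] = 0.0375 + 0.25² = 0.1
Var(Z) = 0.058823529*0.1 - (0.2*0.25)²
= 0.0058823529 - 0.0025 = 0.0033823529

0.0033823529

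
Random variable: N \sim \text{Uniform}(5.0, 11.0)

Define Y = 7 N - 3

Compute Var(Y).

For Y = aN + b: Var(Y) = a² * Var(N)
Var(N) = (11 - 5)^2/12 = 3
Var(Y) = 7² * 3 = 49 * 3 = 147

147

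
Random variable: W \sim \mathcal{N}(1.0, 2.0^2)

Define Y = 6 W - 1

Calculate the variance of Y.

For Y = aW + b: Var(Y) = a² * Var(W)
Var(W) = 2.0^2 = 4
Var(Y) = 6² * 4 = 36 * 4 = 144

144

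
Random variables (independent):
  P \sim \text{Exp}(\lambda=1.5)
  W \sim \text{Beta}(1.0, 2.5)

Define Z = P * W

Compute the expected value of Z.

For independent RVs: E[XY] = E[X]*E[Y]
E[P] = 0.66666667
E[W] = 0.28571429
E[Z] = 0.66666667 * 0.28571429 = 0.19047619

0.19047619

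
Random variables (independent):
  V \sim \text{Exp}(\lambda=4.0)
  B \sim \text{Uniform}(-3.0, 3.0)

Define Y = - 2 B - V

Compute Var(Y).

For independent RVs: Var(aX + bY) = a²Var(X) + b²Var(Y)
Var(V) = 0.0625
Var(B) = 3
Var(Y) = (-1)²*0.0625 + (-2)²*3
= 1*0.0625 + 4*3 = 12.0625

12.0625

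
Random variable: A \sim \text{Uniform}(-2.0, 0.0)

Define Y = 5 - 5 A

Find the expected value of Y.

For Y = -5A + 5:
E[Y] = -5 * E[A] + 5
E[A] = (-2 + 0)/2 = -1
E[Y] = -5 * (-1) + 5 = 10

10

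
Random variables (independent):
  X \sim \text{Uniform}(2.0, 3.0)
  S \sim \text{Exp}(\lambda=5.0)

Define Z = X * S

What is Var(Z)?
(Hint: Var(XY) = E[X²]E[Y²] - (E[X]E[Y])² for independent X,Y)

Var(XY) = E[X²]E[Y²] - (E[X]E[Y])²
E[X] = 2.5, Var(X) = 0.083333333
E[S] = 0.2, Var(S) = 0.04
E[X²] = 0.083333333 + 2.5² = 6.3333333
E[S²] = 0.04 + 0.2² = 0.08
Var(Z) = 6.3333333*0.08 - (2.5*0.2)²
= 0.50666667 - 0.25 = 0.25666667

0.25666667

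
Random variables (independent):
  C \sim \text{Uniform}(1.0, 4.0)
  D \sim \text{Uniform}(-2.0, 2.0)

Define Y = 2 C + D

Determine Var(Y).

For independent RVs: Var(aX + bY) = a²Var(X) + b²Var(Y)
Var(C) = 0.75
Var(D) = 1.3333333
Var(Y) = 2²*0.75 + 1²*1.3333333
= 4*0.75 + 1*1.3333333 = 4.3333333

4.3333333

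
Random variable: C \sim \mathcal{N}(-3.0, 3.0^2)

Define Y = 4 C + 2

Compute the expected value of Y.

For Y = 4C + 2:
E[Y] = 4 * E[C] + 2
E[C] = -3.0 = -3
E[Y] = 4 * (-3) + 2 = -10

-10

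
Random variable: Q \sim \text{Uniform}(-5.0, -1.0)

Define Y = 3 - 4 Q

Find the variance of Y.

For Y = aQ + b: Var(Y) = a² * Var(Q)
Var(Q) = (-1 + 5)^2/12 = 1.3333333
Var(Y) = (-4)² * 1.3333333 = 16 * 1.3333333 = 21.333333

21.333333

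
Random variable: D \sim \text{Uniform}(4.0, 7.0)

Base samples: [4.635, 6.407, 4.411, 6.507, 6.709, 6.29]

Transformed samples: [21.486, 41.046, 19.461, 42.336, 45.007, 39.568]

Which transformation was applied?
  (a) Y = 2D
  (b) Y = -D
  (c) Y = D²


Checking option (c) Y = D²:
  D = 4.635 -> Y = 21.486 ✓
  D = 6.407 -> Y = 41.046 ✓
  D = 4.411 -> Y = 19.461 ✓
All samples match this transformation.

(c) D²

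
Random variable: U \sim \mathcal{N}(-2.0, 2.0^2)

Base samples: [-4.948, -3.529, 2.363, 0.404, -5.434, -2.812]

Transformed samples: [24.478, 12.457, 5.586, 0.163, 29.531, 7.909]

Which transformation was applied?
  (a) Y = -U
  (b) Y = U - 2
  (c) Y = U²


Checking option (c) Y = U²:
  U = -4.948 -> Y = 24.478 ✓
  U = -3.529 -> Y = 12.457 ✓
  U = 2.363 -> Y = 5.586 ✓
All samples match this transformation.

(c) U²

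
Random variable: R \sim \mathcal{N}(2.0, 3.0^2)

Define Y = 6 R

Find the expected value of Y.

For Y = 6R:
E[Y] = 6 * E[R]
E[R] = 2.0 = 2
E[Y] = 6 * 2 = 12

12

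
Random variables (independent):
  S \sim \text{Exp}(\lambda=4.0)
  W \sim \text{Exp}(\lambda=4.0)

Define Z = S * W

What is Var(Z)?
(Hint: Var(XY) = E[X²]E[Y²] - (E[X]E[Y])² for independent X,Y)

Var(XY) = E[X²]E[Y²] - (E[X]E[Y])²
E[S] = 0.25, Var(S) = 0.0625
E[W] = 0.25, Var(W) = 0.0625
E[S²] = 0.0625 + 0.25² = 0.125
E[W²] = 0.0625 + 0.25² = 0.125
Var(Z) = 0.125*0.125 - (0.25*0.25)²
= 0.015625 - 0.00390625 = 0.01171875

0.01171875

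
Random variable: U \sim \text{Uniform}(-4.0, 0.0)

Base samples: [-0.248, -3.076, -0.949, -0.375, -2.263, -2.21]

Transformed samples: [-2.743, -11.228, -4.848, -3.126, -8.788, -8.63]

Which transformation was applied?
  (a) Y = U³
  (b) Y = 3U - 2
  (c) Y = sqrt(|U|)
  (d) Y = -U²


Checking option (b) Y = 3U - 2:
  U = -0.248 -> Y = -2.743 ✓
  U = -3.076 -> Y = -11.228 ✓
  U = -0.949 -> Y = -4.848 ✓
All samples match this transformation.

(b) 3U - 2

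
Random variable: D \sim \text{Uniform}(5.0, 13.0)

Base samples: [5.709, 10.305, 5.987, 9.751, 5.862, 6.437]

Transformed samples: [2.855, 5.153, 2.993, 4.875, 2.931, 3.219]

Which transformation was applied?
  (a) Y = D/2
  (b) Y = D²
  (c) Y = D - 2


Checking option (a) Y = D/2:
  D = 5.709 -> Y = 2.855 ✓
  D = 10.305 -> Y = 5.153 ✓
  D = 5.987 -> Y = 2.993 ✓
All samples match this transformation.

(a) D/2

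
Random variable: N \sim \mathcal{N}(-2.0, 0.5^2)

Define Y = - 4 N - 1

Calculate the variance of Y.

For Y = aN + b: Var(Y) = a² * Var(N)
Var(N) = 0.5^2 = 0.25
Var(Y) = (-4)² * 0.25 = 16 * 0.25 = 4

4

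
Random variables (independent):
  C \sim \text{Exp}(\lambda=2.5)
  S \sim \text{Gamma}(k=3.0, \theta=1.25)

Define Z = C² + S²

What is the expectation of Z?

E[Z] = E[C²] + E[S²]
E[C²] = Var(C) + E[C]² = 0.16 + 0.16 = 0.32
E[S²] = Var(S) + E[S]² = 4.6875 + 14.0625 = 18.75
E[Z] = 0.32 + 18.75 = 19.07

19.07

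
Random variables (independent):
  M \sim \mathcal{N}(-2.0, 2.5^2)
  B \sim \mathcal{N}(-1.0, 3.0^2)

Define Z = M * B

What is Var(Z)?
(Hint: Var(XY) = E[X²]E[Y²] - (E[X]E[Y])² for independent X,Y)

Var(XY) = E[X²]E[Y²] - (E[X]E[Y])²
E[M] = -2, Var(M) = 6.25
E[B] = -1, Var(B) = 9
E[M²] = 6.25 + (-2)² = 10.25
E[B²] = 9 + (-1)² = 10
Var(Z) = 10.25*10 - (-2*(-1))²
= 102.5 - 4 = 98.5

98.5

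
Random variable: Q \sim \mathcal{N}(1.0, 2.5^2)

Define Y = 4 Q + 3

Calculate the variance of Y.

For Y = aQ + b: Var(Y) = a² * Var(Q)
Var(Q) = 2.5^2 = 6.25
Var(Y) = 4² * 6.25 = 16 * 6.25 = 100

100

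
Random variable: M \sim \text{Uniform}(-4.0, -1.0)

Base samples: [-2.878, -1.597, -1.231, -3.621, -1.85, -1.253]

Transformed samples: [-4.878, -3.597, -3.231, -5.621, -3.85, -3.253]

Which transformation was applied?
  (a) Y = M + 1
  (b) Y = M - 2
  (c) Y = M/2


Checking option (b) Y = M - 2:
  M = -2.878 -> Y = -4.878 ✓
  M = -1.597 -> Y = -3.597 ✓
  M = -1.231 -> Y = -3.231 ✓
All samples match this transformation.

(b) M - 2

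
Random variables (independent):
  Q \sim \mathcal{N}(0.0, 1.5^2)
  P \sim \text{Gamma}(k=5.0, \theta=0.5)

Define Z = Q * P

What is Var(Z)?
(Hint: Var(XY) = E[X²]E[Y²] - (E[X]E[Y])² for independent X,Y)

Var(XY) = E[X²]E[Y²] - (E[X]E[Y])²
E[Q] = 0, Var(Q) = 2.25
E[P] = 2.5, Var(P) = 1.25
E[Q²] = 2.25 + 0² = 2.25
E[P²] = 1.25 + 2.5² = 7.5
Var(Z) = 2.25*7.5 - (0*2.5)²
= 16.875 - 0 = 16.875

16.875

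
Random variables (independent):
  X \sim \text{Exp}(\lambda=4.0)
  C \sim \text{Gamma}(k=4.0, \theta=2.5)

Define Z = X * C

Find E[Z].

For independent RVs: E[XY] = E[X]*E[Y]
E[X] = 0.25
E[C] = 10
E[Z] = 0.25 * 10 = 2.5

2.5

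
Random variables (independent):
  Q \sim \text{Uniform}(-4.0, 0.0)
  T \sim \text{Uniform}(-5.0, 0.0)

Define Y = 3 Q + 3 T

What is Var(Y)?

For independent RVs: Var(aX + bY) = a²Var(X) + b²Var(Y)
Var(Q) = 1.3333333
Var(T) = 2.0833333
Var(Y) = 3²*1.3333333 + 3²*2.0833333
= 9*1.3333333 + 9*2.0833333 = 30.75

30.75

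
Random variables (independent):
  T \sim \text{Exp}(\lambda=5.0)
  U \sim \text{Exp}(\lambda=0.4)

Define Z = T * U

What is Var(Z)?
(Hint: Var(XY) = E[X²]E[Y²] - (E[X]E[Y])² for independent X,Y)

Var(XY) = E[X²]E[Y²] - (E[X]E[Y])²
E[T] = 0.2, Var(T) = 0.04
E[U] = 2.5, Var(U) = 6.25
E[T²] = 0.04 + 0.2² = 0.08
E[U²] = 6.25 + 2.5² = 12.5
Var(Z) = 0.08*12.5 - (0.2*2.5)²
= 1 - 0.25 = 0.75

0.75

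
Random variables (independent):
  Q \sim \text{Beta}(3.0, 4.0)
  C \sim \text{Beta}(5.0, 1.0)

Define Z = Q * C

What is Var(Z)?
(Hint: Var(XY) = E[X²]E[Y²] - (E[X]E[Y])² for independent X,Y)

Var(XY) = E[X²]E[Y²] - (E[X]E[Y])²
E[Q] = 0.42857143, Var(Q) = 0.030612245
E[C] = 0.83333333, Var(C) = 0.01984127
E[Q²] = 0.030612245 + 0.42857143² = 0.21428571
E[C²] = 0.01984127 + 0.83333333² = 0.71428571
Var(Z) = 0.21428571*0.71428571 - (0.42857143*0.83333333)²
= 0.15306122 - 0.12755102 = 0.025510204

0.025510204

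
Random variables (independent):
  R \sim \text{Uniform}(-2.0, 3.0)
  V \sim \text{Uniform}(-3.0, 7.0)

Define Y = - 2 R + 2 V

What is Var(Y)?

For independent RVs: Var(aX + bY) = a²Var(X) + b²Var(Y)
Var(R) = 2.0833333
Var(V) = 8.3333333
Var(Y) = (-2)²*2.0833333 + 2²*8.3333333
= 4*2.0833333 + 4*8.3333333 = 41.666667

41.666667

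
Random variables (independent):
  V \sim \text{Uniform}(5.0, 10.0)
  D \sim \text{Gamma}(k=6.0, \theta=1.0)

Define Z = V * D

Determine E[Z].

For independent RVs: E[XY] = E[X]*E[Y]
E[V] = 7.5
E[D] = 6
E[Z] = 7.5 * 6 = 45

45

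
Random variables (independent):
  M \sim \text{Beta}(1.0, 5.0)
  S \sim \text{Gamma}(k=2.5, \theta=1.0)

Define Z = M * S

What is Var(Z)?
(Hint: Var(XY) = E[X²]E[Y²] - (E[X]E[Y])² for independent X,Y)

Var(XY) = E[X²]E[Y²] - (E[X]E[Y])²
E[M] = 0.16666667, Var(M) = 0.01984127
E[S] = 2.5, Var(S) = 2.5
E[M²] = 0.01984127 + 0.16666667² = 0.047619048
E[S²] = 2.5 + 2.5² = 8.75
Var(Z) = 0.047619048*8.75 - (0.16666667*2.5)²
= 0.41666667 - 0.17361111 = 0.24305556

0.24305556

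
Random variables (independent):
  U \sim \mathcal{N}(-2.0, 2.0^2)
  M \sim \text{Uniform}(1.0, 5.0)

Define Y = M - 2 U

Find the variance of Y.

For independent RVs: Var(aX + bY) = a²Var(X) + b²Var(Y)
Var(U) = 4
Var(M) = 1.3333333
Var(Y) = (-2)²*4 + 1²*1.3333333
= 4*4 + 1*1.3333333 = 17.333333

17.333333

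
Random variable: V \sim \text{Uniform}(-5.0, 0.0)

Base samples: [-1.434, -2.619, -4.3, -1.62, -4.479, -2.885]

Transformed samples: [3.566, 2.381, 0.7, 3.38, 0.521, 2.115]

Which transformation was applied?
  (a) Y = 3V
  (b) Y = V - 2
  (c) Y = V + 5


Checking option (c) Y = V + 5:
  V = -1.434 -> Y = 3.566 ✓
  V = -2.619 -> Y = 2.381 ✓
  V = -4.3 -> Y = 0.7 ✓
All samples match this transformation.

(c) V + 5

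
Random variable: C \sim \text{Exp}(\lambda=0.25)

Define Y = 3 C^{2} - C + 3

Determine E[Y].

E[Y] = 3*E[C²] - 1*E[C] + 3
E[C] = 4
E[C²] = Var(C) + (E[C])² = 16 + 16 = 32
E[Y] = 3*32 - 1*4 + 3 = 95

95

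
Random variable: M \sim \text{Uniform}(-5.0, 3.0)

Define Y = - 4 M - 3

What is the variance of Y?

For Y = aM + b: Var(Y) = a² * Var(M)
Var(M) = (3 + 5)^2/12 = 5.3333333
Var(Y) = (-4)² * 5.3333333 = 16 * 5.3333333 = 85.333333

85.333333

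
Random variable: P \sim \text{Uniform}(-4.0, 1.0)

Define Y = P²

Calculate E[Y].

E[P²] = Var(P) + (E[P])² = 2.0833333 + 2.25 = 4.3333333

4.3333333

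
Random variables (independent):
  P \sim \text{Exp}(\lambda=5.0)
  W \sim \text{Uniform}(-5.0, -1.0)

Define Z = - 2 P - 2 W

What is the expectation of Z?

E[Z] = -2*E[P] - 2*E[W]
E[P] = 0.2
E[W] = -3
E[Z] = -2*0.2 - 2*(-3) = 5.6

5.6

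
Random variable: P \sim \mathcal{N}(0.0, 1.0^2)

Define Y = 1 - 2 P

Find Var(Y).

For Y = aP + b: Var(Y) = a² * Var(P)
Var(P) = 1.0^2 = 1
Var(Y) = (-2)² * 1 = 4 * 1 = 4

4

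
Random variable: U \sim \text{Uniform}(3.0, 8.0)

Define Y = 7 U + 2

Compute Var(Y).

For Y = aU + b: Var(Y) = a² * Var(U)
Var(U) = (8 - 3)^2/12 = 2.0833333
Var(Y) = 7² * 2.0833333 = 49 * 2.0833333 = 102.08333

102.08333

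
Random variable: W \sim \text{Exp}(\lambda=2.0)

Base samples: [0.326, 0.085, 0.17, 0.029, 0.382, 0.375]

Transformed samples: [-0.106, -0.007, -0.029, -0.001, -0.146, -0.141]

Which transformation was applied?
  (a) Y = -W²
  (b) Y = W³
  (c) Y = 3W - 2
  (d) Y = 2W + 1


Checking option (a) Y = -W²:
  W = 0.326 -> Y = -0.106 ✓
  W = 0.085 -> Y = -0.007 ✓
  W = 0.17 -> Y = -0.029 ✓
All samples match this transformation.

(a) -W²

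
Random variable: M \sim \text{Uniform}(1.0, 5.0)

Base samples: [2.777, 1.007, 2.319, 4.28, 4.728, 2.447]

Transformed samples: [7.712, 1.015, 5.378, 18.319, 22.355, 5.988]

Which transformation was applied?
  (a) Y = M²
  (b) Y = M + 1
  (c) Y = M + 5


Checking option (a) Y = M²:
  M = 2.777 -> Y = 7.712 ✓
  M = 1.007 -> Y = 1.015 ✓
  M = 2.319 -> Y = 5.378 ✓
All samples match this transformation.

(a) M²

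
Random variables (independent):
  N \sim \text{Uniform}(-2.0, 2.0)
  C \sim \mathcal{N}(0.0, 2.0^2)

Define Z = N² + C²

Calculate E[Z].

E[Z] = E[N²] + E[C²]
E[N²] = Var(N) + E[N]² = 1.3333333 + 0 = 1.3333333
E[C²] = Var(C) + E[C]² = 4 + 0 = 4
E[Z] = 1.3333333 + 4 = 5.3333333

5.3333333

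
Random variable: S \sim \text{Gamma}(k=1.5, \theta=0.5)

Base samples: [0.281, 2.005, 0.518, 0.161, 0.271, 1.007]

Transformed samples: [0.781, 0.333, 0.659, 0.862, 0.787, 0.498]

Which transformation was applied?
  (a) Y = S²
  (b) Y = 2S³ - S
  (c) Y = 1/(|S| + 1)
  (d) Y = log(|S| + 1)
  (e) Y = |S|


Checking option (c) Y = 1/(|S| + 1):
  S = 0.281 -> Y = 0.781 ✓
  S = 2.005 -> Y = 0.333 ✓
  S = 0.518 -> Y = 0.659 ✓
All samples match this transformation.

(c) 1/(|S| + 1)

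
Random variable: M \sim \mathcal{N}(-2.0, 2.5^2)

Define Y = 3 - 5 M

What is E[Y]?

For Y = -5M + 3:
E[Y] = -5 * E[M] + 3
E[M] = -2.0 = -2
E[Y] = -5 * (-2) + 3 = 13

13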